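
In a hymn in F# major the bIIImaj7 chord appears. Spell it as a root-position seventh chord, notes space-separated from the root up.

A C# E G#

The root of bIIImaj7 is the lowered 3rd degree: A# becomes A. Building the major-seventh chord from the parallel minor on A: A–C#–E–G#.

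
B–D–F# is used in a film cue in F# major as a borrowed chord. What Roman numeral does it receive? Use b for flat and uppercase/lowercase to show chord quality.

The root B is the diatonic 4th degree of F# major; the borrowing shows in the chord quality. Diatonically F# major has B (IV) on that degree; B–D–F# is instead the minor chord native to F# minor, so it takes the label iv.

iv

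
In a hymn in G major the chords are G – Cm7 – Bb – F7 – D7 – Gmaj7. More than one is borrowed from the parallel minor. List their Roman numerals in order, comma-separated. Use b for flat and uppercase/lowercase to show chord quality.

The diatonic triads in G major are G, Am, Bm, C, D, Em, F#dim. Of the given chords, G, D7 and Gmaj7 are diatonic. But Cm7 (C–Eb–G–Bb) is foreign: the diatonic IV on degree 4 is C, whereas Cm7 comes from G minor. It is labeled iv7. Bb (Bb–D–F) is not: scale degree 3 in G major carries Bm (iii). In G minor the chord on that degree is Bb, so here it functions as bIII, borrowed from the parallel minor. F7 (F–A–C–Eb) is not: scale degree 7 in G major carries F#dim (vii°). In G minor the chord on that degree is F7, so here it functions as bVII7, borrowed from the parallel minor.

iv7, bIII, bVII7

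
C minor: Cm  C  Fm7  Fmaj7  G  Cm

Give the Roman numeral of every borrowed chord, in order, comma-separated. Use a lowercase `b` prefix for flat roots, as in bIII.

The diatonic triads in C minor (with V from harmonic minor) are Cm, Ddim, Eb, Fm, G, Ab, Bb. Cm, Fm7 and G are all diatonic. C (C–E–G) doesn't fit — on degree 1 C minor would have Cm (i). C is the degree-1 chord of C major, so it is the borrowed I. Fmaj7 (F–A–C–E) is not: scale degree 4 in C minor carries Fm (iv). In C major the chord on that degree is Fmaj7, so here it functions as IVmaj7, borrowed from the parallel major.

I, IVmaj7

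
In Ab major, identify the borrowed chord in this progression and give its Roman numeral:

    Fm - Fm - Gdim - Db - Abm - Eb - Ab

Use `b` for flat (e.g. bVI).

i

The diatonic triads in Ab major are Ab, Bbm, Cm, Db, Eb, Fm, Gdim. Fm, Gdim, Db, Eb and Ab all belong to that set. Abm (Ab–Cb–Eb) is not: scale degree 1 in Ab major carries Ab (I). In Ab minor the chord on that degree is Abm, so here it functions as i, borrowed from the parallel minor.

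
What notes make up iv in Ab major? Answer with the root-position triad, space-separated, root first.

Db Fb Ab

The root, Db, is scale degree 4 — the same note in Ab major and Ab minor; only the chord quality changes. Stacking thirds in Ab minor on Db gives Db–Fb–Ab.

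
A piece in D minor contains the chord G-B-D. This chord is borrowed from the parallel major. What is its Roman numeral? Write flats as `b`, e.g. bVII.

IV

G is scale degree 4 in D minor. Diatonically D minor has Gm (iv) on that degree; G–B–D is instead the major chord native to D major, so it takes the label IV.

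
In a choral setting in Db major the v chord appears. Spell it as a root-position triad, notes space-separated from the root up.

v is built on scale degree 5, which is Ab in both Db major and its parallel. Stacking thirds in Db minor on Ab gives Ab–Cb–Eb.

Ab Cb Eb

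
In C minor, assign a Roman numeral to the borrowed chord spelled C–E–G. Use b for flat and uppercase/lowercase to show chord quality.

I

The root C is the diatonic 1st degree of C minor; the borrowing shows in the chord quality. C–E–G is a major chord — the form found in C major, not the diatonic i (Cm). Borrowed into C minor it is written I.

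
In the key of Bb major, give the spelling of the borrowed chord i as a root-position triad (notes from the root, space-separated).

Bb Db F

The root, Bb, is scale degree 1 — the same note in Bb major and Bb minor; only the chord quality changes. In Bb minor the chord on Bb is Bb–Db–F.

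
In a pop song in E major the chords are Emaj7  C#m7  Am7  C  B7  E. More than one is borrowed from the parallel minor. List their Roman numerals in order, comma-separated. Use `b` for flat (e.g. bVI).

E major has the diatonic set E, F#m, G#m, A, B, C#m, D#dim. Emaj7, C#m7, B7 and E all belong to that set. But Am7 (A–C–E–G) is foreign: the diatonic IV on degree 4 is A, whereas Am7 comes from E minor. It is labeled iv7. But C (C–E–G) is foreign: the diatonic vi on degree 6 is C#m, whereas C comes from E minor. It is labeled bVI.

iv7, bVI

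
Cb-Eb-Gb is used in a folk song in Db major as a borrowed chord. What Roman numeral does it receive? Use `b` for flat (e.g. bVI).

The root Cb is the lowered 7th scale degree — diatonically Db major has C there. Cb–Eb–Gb is a major chord — the form found in Db minor, not the diatonic vii° (Cdim). Borrowed into Db major it is written bVII.

bVII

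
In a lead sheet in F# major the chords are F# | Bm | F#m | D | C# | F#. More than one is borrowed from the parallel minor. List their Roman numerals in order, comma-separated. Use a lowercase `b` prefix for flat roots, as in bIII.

iv, i, bVI

In F# major the diatonic chords are F#, G#m, A#m, B, C#, D#m, E#dim. F# and C# are both diatonic. But Bm (B–D–F#) is foreign: the diatonic IV on degree 4 is B, whereas Bm comes from F# minor. It is labeled iv. F#m (F#–A–C#) doesn't fit — on degree 1 F# major would have F# (I). F#m is the degree-1 chord of F# minor, so it is the borrowed i. D (D–F#–A) doesn't fit — on degree 6 F# major would have D#m (vi). D is the degree-6 chord of F# minor, so it is the borrowed bVI.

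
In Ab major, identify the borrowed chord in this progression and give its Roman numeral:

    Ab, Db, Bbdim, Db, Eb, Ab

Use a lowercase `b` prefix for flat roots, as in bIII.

Ab major has the diatonic set Ab, Bbm, Cm, Db, Eb, Fm, Gdim. Ab, Db and Eb are all diatonic. Bbdim (Bb–Db–Fb) is not: scale degree 2 in Ab major carries Bbm (ii). In Ab minor the chord on that degree is Bbdim, so here it functions as ii°, borrowed from the parallel minor.

ii°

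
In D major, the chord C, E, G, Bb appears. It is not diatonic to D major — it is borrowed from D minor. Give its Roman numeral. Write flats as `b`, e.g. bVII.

bVII7

The root C is the lowered 7th scale degree — diatonically D major has C# there. The diatonic chord on degree 7 would be C#dim (vii°), but C–E–G–Bb is the dominant-seventh chord from D minor. As a borrowed chord it is labeled bVII7.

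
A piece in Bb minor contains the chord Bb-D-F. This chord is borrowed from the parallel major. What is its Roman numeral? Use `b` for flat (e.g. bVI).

I

Bb is scale degree 1 in Bb minor. Bb–D–F is a major chord — the form found in Bb major, not the diatonic i (Bbm). Borrowed into Bb minor it is written I.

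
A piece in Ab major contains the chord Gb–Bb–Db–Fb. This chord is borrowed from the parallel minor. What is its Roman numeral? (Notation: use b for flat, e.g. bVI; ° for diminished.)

bVII7

In Ab major scale degree 7 is G; Gb is its lowered form, from Ab minor. Diatonically Ab major has Gdim (vii°) on that degree; Gb–Bb–Db–Fb is instead the dominant-seventh chord native to Ab minor, so it takes the label bVII7.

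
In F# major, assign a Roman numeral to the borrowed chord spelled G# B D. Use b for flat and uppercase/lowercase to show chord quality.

ii°

The root G# is the diatonic 2nd degree of F# major; the borrowing shows in the chord quality. G#–B–D is a diminished chord — the form found in F# minor, not the diatonic ii (G#m). Borrowed into F# major it is written ii°.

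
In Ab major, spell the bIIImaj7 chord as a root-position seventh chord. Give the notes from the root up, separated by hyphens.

Cb-Eb-Gb-Bb

Scale degree 3 in Ab major is C. bIIImaj7 uses the lowered form, Cb, taken from Ab minor. In Ab minor the chord on Cb is Cb–Eb–Gb–Bb.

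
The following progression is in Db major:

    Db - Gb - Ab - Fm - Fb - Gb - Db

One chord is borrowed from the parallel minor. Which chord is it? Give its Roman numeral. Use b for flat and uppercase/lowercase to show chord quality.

bIII

The diatonic triads in Db major are Db, Ebm, Fm, Gb, Ab, Bbm, Cdim. Db, Gb, Ab and Fm all belong to that set. Fb (Fb–Ab–Cb) is not: scale degree 3 in Db major carries Fm (iii). In Db minor the chord on that degree is Fb, so here it functions as bIII, borrowed from the parallel minor.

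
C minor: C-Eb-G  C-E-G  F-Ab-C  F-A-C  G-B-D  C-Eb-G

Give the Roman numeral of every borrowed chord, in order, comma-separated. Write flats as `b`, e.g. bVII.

C minor has the diatonic set Cm, Ddim, Eb, Fm, G, Ab, Bb (with V from harmonic minor). C–Eb–G = Cm, F–Ab–C = Fm and G–B–D = G all belong to that set. C–E–G is not: scale degree 1 in C minor carries Cm (i). In C major the chord on that degree is C, so here it functions as I, borrowed from the parallel major. F–A–C is not: scale degree 4 in C minor carries Fm (iv). In C major the chord on that degree is F, so here it functions as IV, borrowed from the parallel major.

I, IV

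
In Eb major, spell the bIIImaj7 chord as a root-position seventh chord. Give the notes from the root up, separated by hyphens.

Scale degree 3 in Eb major is G. bIIImaj7 uses the lowered form, Gb, taken from Eb minor. In Eb minor the chord on Gb is Gb–Bb–Db–F.

Gb-Bb-Db-F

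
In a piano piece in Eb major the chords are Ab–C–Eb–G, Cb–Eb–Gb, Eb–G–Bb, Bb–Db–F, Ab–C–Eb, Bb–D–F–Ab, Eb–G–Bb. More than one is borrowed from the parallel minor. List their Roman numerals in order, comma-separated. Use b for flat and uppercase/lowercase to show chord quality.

bVI, v

Eb major has the diatonic set Eb, Fm, Gm, Ab, Bb, Cm, Ddim. Ab–C–Eb–G = Abmaj7, Eb–G–Bb = Eb, Ab–C–Eb = Ab and Bb–D–F–Ab = Bb7 all belong to that set. Cb–Eb–Gb is not: scale degree 6 in Eb major carries Cm (vi). In Eb minor the chord on that degree is Cb, so here it functions as bVI, borrowed from the parallel minor. Bb–Db–F doesn't fit — on degree 5 Eb major would have Bb (V). Bbm is the degree-5 chord of Eb minor, so it is the borrowed v.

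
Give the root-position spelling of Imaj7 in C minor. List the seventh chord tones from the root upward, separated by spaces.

The root, C, is scale degree 1 — the same note in C minor and C major; only the chord quality changes. Building the major-seventh chord from the parallel major on C: C–E–G–B.

C E G B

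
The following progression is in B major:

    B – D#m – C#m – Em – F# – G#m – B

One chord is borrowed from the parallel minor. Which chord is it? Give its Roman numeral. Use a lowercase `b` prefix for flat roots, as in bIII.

iv

The diatonic triads in B major are B, C#m, D#m, E, F#, G#m, A#dim. B, D#m, C#m, F# and G#m are all diatonic. Em (E–G–B) doesn't fit — on degree 4 B major would have E (IV). Em is the degree-4 chord of B minor, so it is the borrowed iv.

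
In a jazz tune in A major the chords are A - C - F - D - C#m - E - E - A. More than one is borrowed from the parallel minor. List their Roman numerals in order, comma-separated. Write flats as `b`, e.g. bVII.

bIII, bVI

A major has the diatonic set A, Bm, C#m, D, E, F#m, G#dim. Of the given chords, A, D, C#m and E are diatonic. C (C–E–G) is not: scale degree 3 in A major carries C#m (iii). In A minor the chord on that degree is C, so here it functions as bIII, borrowed from the parallel minor. F (F–A–C) is not: scale degree 6 in A major carries F#m (vi). In A minor the chord on that degree is F, so here it functions as bVI, borrowed from the parallel minor.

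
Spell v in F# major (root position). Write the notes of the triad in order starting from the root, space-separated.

C# E G#

The root, C#, is scale degree 5 — the same note in F# major and F# minor; only the chord quality changes. Building the minor chord from the parallel minor on C#: C#–E–G#.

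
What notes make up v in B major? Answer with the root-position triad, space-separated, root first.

F# A C#

The root, F#, is scale degree 5 — the same note in B major and B minor; only the chord quality changes. In B minor the chord on F# is F#–A–C#.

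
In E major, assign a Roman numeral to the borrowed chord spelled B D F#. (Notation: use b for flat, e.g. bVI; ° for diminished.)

v

The root B is the diatonic 5th degree of E major; the borrowing shows in the chord quality. The diatonic chord on degree 5 would be B (V), but B–D–F# is the minor chord from E minor. As a borrowed chord it is labeled v.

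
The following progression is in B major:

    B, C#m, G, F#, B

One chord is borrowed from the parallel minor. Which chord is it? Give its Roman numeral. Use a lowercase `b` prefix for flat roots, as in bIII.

bVI

In B major the diatonic chords are B, C#m, D#m, E, F#, G#m, A#dim. B, C#m and F# all belong to that set. G (G–B–D) is not: scale degree 6 in B major carries G#m (vi). In B minor the chord on that degree is G, so here it functions as bVI, borrowed from the parallel minor.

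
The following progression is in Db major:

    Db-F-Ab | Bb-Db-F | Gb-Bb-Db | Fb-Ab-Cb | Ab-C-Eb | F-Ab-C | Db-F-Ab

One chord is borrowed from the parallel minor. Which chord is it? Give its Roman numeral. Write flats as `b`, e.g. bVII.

In Db major the diatonic chords are Db, Ebm, Fm, Gb, Ab, Bbm, Cdim. Db–F–Ab = Db, Bb–Db–F = Bbm, Gb–Bb–Db = Gb, Ab–C–Eb = Ab and F–Ab–C = Fm all belong to that set. Fb–Ab–Cb doesn't fit — on degree 3 Db major would have Fm (iii). Fb is the degree-3 chord of Db minor, so it is the borrowed bIII.

bIII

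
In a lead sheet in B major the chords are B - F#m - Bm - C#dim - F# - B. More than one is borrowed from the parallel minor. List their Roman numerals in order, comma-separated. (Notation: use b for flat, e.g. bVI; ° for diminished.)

B major has the diatonic set B, C#m, D#m, E, F#, G#m, A#dim. Of the given chords, B and F# are diatonic. But F#m (F#–A–C#) is foreign: the diatonic V on degree 5 is F#, whereas F#m comes from B minor. It is labeled v. But Bm (B–D–F#) is foreign: the diatonic I on degree 1 is B, whereas Bm comes from B minor. It is labeled i. C#dim (C#–E–G) is not: scale degree 2 in B major carries C#m (ii). In B minor the chord on that degree is C#dim, so here it functions as ii°, borrowed from the parallel minor.

v, i, ii°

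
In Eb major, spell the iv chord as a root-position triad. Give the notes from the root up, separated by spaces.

Ab Cb Eb

The root, Ab, is scale degree 4 — the same note in Eb major and Eb minor; only the chord quality changes. Building the minor chord from the parallel minor on Ab: Ab–Cb–Eb.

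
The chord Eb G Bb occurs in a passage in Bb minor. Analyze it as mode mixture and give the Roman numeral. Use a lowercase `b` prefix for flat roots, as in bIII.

IV

Eb is scale degree 4 in Bb minor. The diatonic chord on degree 4 would be Ebm (iv), but Eb–G–Bb is the major chord from Bb major. As a borrowed chord it is labeled IV.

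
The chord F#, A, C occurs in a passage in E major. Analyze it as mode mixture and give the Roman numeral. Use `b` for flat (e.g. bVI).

ii°

F# is scale degree 2 in E major. Diatonically E major has F#m (ii) on that degree; F#–A–C is instead the diminished chord native to E minor, so it takes the label ii°.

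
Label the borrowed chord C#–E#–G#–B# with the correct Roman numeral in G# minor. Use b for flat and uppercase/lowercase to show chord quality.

The root C# is the diatonic 4th degree of G# minor; the borrowing shows in the chord quality. C#–E#–G#–B# is a major-seventh chord — the form found in G# major, not the diatonic iv (C#m). Borrowed into G# minor it is written IVmaj7.

IVmaj7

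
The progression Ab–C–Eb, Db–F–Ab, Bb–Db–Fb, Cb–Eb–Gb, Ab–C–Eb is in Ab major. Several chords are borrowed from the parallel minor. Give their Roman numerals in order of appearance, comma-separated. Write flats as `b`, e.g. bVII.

The diatonic triads in Ab major are Ab, Bbm, Cm, Db, Eb, Fm, Gdim. Ab–C–Eb = Ab and Db–F–Ab = Db both belong to that set. Bb–Db–Fb is not: scale degree 2 in Ab major carries Bbm (ii). In Ab minor the chord on that degree is Bbdim, so here it functions as ii°, borrowed from the parallel minor. Cb–Eb–Gb is not: scale degree 3 in Ab major carries Cm (iii). In Ab minor the chord on that degree is Cb, so here it functions as bIII, borrowed from the parallel minor.

ii°, bIII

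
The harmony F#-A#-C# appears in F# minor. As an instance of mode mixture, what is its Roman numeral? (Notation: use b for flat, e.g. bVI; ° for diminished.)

F# is scale degree 1 in F# minor. The diatonic chord on degree 1 would be F#m (i), but F#–A#–C# is the major chord from F# major. As a borrowed chord it is labeled I.

I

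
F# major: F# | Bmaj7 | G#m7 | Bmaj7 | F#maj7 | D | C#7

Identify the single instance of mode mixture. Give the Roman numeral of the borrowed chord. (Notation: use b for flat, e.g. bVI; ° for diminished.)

In F# major the diatonic chords are F#, G#m, A#m, B, C#, D#m, E#dim. Of the given chords, F#, Bmaj7, G#m7, F#maj7 and C#7 are diatonic. But D (D–F#–A) is foreign: the diatonic vi on degree 6 is D#m, whereas D comes from F# minor. It is labeled bVI.

bVI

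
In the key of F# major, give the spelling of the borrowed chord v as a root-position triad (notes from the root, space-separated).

v is built on scale degree 5, which is C# in both F# major and its parallel. Stacking thirds in F# minor on C# gives C#–E–G#.

C# E G#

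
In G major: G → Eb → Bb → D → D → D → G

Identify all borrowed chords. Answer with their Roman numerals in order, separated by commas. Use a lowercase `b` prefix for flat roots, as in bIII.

bVI, bIII

G major has the diatonic set G, Am, Bm, C, D, Em, F#dim. G and D are both diatonic. Eb (Eb–G–Bb) doesn't fit — on degree 6 G major would have Em (vi). Eb is the degree-6 chord of G minor, so it is the borrowed bVI. Bb (Bb–D–F) is not: scale degree 3 in G major carries Bm (iii). In G minor the chord on that degree is Bb, so here it functions as bIII, borrowed from the parallel minor.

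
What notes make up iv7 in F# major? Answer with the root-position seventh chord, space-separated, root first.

iv7 is built on scale degree 4, which is B in both F# major and its parallel. Building the minor-seventh chord from the parallel minor on B: B–D–F#–A.

B D F# A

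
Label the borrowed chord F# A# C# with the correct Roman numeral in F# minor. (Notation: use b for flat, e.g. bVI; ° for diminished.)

The root F# is the diatonic 1st degree of F# minor; the borrowing shows in the chord quality. The diatonic chord on degree 1 would be F#m (i), but F#–A#–C# is the major chord from F# major. As a borrowed chord it is labeled I.

I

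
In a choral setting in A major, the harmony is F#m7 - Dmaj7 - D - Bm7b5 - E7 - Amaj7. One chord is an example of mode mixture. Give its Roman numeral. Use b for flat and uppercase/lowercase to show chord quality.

A major has the diatonic set A, Bm, C#m, D, E, F#m, G#dim. Of the given chords, F#m7, Dmaj7, D, E7 and Amaj7 are diatonic. But Bm7b5 (B–D–F–A) is foreign: the diatonic ii on degree 2 is Bm, whereas Bm7b5 comes from A minor. It is labeled iiø7.

iiø7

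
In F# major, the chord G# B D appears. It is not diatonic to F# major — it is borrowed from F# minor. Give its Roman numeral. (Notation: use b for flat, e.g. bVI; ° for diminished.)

G# is scale degree 2 in F# major. The diatonic chord on degree 2 would be G#m (ii), but G#–B–D is the diminished chord from F# minor. As a borrowed chord it is labeled ii°.

ii°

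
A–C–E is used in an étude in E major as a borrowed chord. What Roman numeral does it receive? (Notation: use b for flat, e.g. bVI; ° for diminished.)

iv

A is scale degree 4 in E major. A–C–E is a minor chord — the form found in E minor, not the diatonic IV (A). Borrowed into E major it is written iv.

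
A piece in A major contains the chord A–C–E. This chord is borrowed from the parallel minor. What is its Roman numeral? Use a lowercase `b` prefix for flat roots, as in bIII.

The root A is the diatonic 1st degree of A major; the borrowing shows in the chord quality. The diatonic chord on degree 1 would be A (I), but A–C–E is the minor chord from A minor. As a borrowed chord it is labeled i.

i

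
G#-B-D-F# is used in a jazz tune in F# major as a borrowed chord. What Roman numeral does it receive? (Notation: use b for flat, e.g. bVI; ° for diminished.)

iiø7

The root G# is the diatonic 2nd degree of F# major; the borrowing shows in the chord quality. Diatonically F# major has G#m (ii) on that degree; G#–B–D–F# is instead the half-diminished-seventh chord native to F# minor, so it takes the label iiø7.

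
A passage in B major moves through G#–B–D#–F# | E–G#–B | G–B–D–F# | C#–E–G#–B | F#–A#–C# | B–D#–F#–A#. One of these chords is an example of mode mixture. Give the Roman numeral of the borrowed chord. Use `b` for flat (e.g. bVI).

bVImaj7

The diatonic triads in B major are B, C#m, D#m, E, F#, G#m, A#dim. Of the given chords, G#–B–D#–F# = G#m7, E–G#–B = E, C#–E–G#–B = C#m7, F#–A#–C# = F# and B–D#–F#–A# = Bmaj7 are diatonic. But G–B–D–F# is foreign: the diatonic vi on degree 6 is G#m, whereas Gmaj7 comes from B minor. It is labeled bVImaj7.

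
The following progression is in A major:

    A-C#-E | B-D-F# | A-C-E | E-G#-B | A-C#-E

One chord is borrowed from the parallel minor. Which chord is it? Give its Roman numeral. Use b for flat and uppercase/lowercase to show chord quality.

A major has the diatonic set A, Bm, C#m, D, E, F#m, G#dim. A–C#–E = A, B–D–F# = Bm and E–G#–B = E are all diatonic. A–C–E doesn't fit — on degree 1 A major would have A (I). Am is the degree-1 chord of A minor, so it is the borrowed i.

i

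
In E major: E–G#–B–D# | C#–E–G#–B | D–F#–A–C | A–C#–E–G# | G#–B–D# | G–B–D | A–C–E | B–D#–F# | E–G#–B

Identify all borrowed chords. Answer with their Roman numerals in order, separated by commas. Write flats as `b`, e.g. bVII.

bVII7, bIII, iv

In E major the diatonic chords are E, F#m, G#m, A, B, C#m, D#dim. Of the given chords, E–G#–B–D# = Emaj7, C#–E–G#–B = C#m7, A–C#–E–G# = Amaj7, G#–B–D# = G#m, B–D#–F# = B and E–G#–B = E are diatonic. D–F#–A–C doesn't fit — on degree 7 E major would have D#dim (vii°). D7 is the degree-7 chord of E minor, so it is the borrowed bVII7. G–B–D doesn't fit — on degree 3 E major would have G#m (iii). G is the degree-3 chord of E minor, so it is the borrowed bIII. A–C–E doesn't fit — on degree 4 E major would have A (IV). Am is the degree-4 chord of E minor, so it is the borrowed iv.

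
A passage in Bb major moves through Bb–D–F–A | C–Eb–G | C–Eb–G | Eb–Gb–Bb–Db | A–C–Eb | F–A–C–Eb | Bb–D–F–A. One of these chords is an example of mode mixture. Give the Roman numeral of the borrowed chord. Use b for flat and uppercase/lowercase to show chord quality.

iv7

Bb major has the diatonic set Bb, Cm, Dm, Eb, F, Gm, Adim. Of the given chords, Bb–D–F–A = Bbmaj7, C–Eb–G = Cm, A–C–Eb = Adim and F–A–C–Eb = F7 are diatonic. Eb–Gb–Bb–Db is not: scale degree 4 in Bb major carries Eb (IV). In Bb minor the chord on that degree is Ebm7, so here it functions as iv7, borrowed from the parallel minor.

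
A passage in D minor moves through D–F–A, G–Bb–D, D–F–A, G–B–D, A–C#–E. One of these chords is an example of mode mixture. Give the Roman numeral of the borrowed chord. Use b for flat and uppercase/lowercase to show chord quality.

IV

In D minor (with V from harmonic minor) the diatonic chords are Dm, Edim, F, Gm, A, Bb, C. D–F–A = Dm, G–Bb–D = Gm and A–C#–E = A all belong to that set. G–B–D is not: scale degree 4 in D minor carries Gm (iv). In D major the chord on that degree is G, so here it functions as IV, borrowed from the parallel major.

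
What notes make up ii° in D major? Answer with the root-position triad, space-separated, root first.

E G Bb

ii° is built on scale degree 2, which is E in both D major and its parallel. Stacking thirds in D minor on E gives E–G–Bb.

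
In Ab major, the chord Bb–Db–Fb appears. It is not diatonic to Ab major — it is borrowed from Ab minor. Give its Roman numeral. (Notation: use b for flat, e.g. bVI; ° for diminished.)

Bb is scale degree 2 in Ab major. Bb–Db–Fb is a diminished chord — the form found in Ab minor, not the diatonic ii (Bbm). Borrowed into Ab major it is written ii°.

ii°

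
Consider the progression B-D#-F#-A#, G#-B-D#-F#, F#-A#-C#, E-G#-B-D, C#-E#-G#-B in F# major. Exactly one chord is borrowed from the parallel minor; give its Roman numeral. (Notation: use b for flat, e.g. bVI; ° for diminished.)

In F# major the diatonic chords are F#, G#m, A#m, B, C#, D#m, E#dim. B–D#–F#–A# = Bmaj7, G#–B–D#–F# = G#m7, F#–A#–C# = F# and C#–E#–G#–B = C#7 all belong to that set. E–G#–B–D is not: scale degree 7 in F# major carries E#dim (vii°). In F# minor the chord on that degree is E7, so here it functions as bVII7, borrowed from the parallel minor.

bVII7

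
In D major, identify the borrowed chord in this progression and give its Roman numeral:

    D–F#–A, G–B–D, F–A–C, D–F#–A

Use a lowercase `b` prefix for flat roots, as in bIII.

bIII

D major has the diatonic set D, Em, F#m, G, A, Bm, C#dim. D–F#–A = D and G–B–D = G are both diatonic. But F–A–C is foreign: the diatonic iii on degree 3 is F#m, whereas F comes from D minor. It is labeled bIII.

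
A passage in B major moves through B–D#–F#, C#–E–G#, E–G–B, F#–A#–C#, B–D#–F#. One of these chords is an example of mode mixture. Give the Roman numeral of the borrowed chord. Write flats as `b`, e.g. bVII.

iv

B major has the diatonic set B, C#m, D#m, E, F#, G#m, A#dim. Of the given chords, B–D#–F# = B, C#–E–G# = C#m and F#–A#–C# = F# are diatonic. But E–G–B is foreign: the diatonic IV on degree 4 is E, whereas Em comes from B minor. It is labeled iv.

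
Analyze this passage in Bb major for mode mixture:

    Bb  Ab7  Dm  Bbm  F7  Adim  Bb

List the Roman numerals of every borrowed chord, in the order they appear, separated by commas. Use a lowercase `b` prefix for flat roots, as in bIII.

The diatonic triads in Bb major are Bb, Cm, Dm, Eb, F, Gm, Adim. Of the given chords, Bb, Dm, F7 and Adim are diatonic. But Ab7 (Ab–C–Eb–Gb) is foreign: the diatonic vii° on degree 7 is Adim, whereas Ab7 comes from Bb minor. It is labeled bVII7. But Bbm (Bb–Db–F) is foreign: the diatonic I on degree 1 is Bb, whereas Bbm comes from Bb minor. It is labeled i.

bVII7, i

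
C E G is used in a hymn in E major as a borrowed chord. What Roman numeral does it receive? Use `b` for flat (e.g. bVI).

bVI

In E major scale degree 6 is C#; C is its lowered form, from E minor. Diatonically E major has C#m (vi) on that degree; C–E–G is instead the major chord native to E minor, so it takes the label bVI.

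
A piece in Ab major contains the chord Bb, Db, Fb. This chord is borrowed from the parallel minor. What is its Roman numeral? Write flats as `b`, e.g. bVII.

Bb is scale degree 2 in Ab major. Bb–Db–Fb is a diminished chord — the form found in Ab minor, not the diatonic ii (Bbm). Borrowed into Ab major it is written ii°.

ii°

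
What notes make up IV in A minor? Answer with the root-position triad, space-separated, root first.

IV is built on scale degree 4, which is D in both A minor and its parallel. Building the major chord from the parallel major on D: D–F#–A.

D F# A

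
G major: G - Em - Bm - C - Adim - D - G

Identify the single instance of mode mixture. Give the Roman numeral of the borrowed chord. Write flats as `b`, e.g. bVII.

ii°

G major has the diatonic set G, Am, Bm, C, D, Em, F#dim. Of the given chords, G, Em, Bm, C and D are diatonic. But Adim (A–C–Eb) is foreign: the diatonic ii on degree 2 is Am, whereas Adim comes from G minor. It is labeled ii°.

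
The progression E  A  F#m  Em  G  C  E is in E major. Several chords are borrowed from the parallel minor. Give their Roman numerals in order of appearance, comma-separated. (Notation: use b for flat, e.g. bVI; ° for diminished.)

i, bIII, bVI

The diatonic triads in E major are E, F#m, G#m, A, B, C#m, D#dim. E, A and F#m are all diatonic. Em (E–G–B) doesn't fit — on degree 1 E major would have E (I). Em is the degree-1 chord of E minor, so it is the borrowed i. G (G–B–D) doesn't fit — on degree 3 E major would have G#m (iii). G is the degree-3 chord of E minor, so it is the borrowed bIII. C (C–E–G) is not: scale degree 6 in E major carries C#m (vi). In E minor the chord on that degree is C, so here it functions as bVI, borrowed from the parallel minor.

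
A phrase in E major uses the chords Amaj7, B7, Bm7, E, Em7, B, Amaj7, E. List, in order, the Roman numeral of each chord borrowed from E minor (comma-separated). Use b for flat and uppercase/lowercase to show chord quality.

v7, i7

The diatonic triads in E major are E, F#m, G#m, A, B, C#m, D#dim. Amaj7, B7, E and B are all diatonic. But Bm7 (B–D–F#–A) is foreign: the diatonic V on degree 5 is B, whereas Bm7 comes from E minor. It is labeled v7. Em7 (E–G–B–D) doesn't fit — on degree 1 E major would have E (I). Em7 is the degree-1 chord of E minor, so it is the borrowed i7.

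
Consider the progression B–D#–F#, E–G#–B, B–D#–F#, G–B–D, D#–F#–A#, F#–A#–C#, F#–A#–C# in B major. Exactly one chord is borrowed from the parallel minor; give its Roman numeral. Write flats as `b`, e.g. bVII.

B major has the diatonic set B, C#m, D#m, E, F#, G#m, A#dim. Of the given chords, B–D#–F# = B, E–G#–B = E, D#–F#–A# = D#m and F#–A#–C# = F# are diatonic. But G–B–D is foreign: the diatonic vi on degree 6 is G#m, whereas G comes from B minor. It is labeled bVI.

bVI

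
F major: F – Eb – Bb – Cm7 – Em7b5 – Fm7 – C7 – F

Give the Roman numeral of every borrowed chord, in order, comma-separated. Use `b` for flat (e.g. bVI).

bVII, v7, i7

F major has the diatonic set F, Gm, Am, Bb, C, Dm, Edim. F, Bb, Em7b5 and C7 all belong to that set. Eb (Eb–G–Bb) is not: scale degree 7 in F major carries Edim (vii°). In F minor the chord on that degree is Eb, so here it functions as bVII, borrowed from the parallel minor. Cm7 (C–Eb–G–Bb) doesn't fit — on degree 5 F major would have C (V). Cm7 is the degree-5 chord of F minor, so it is the borrowed v7. But Fm7 (F–Ab–C–Eb) is foreign: the diatonic I on degree 1 is F, whereas Fm7 comes from F minor. It is labeled i7.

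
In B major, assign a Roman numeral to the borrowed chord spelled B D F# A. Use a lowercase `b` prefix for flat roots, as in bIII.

i7

B is scale degree 1 in B major. B–D–F#–A is a minor-seventh chord — the form found in B minor, not the diatonic I (B). Borrowed into B major it is written i7.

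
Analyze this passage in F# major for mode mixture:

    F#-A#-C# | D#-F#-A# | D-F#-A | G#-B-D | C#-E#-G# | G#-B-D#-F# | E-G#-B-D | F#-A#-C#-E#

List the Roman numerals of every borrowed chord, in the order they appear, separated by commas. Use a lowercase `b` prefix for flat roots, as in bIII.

bVI, ii°, bVII7

In F# major the diatonic chords are F#, G#m, A#m, B, C#, D#m, E#dim. Of the given chords, F#–A#–C# = F#, D#–F#–A# = D#m, C#–E#–G# = C#, G#–B–D#–F# = G#m7 and F#–A#–C#–E# = F#maj7 are diatonic. D–F#–A doesn't fit — on degree 6 F# major would have D#m (vi). D is the degree-6 chord of F# minor, so it is the borrowed bVI. But G#–B–D is foreign: the diatonic ii on degree 2 is G#m, whereas G#dim comes from F# minor. It is labeled ii°. E–G#–B–D doesn't fit — on degree 7 F# major would have E#dim (vii°). E7 is the degree-7 chord of F# minor, so it is the borrowed bVII7.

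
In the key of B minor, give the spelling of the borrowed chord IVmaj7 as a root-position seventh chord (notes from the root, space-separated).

E G# B D#

IVmaj7 is built on scale degree 4, which is E in both B minor and its parallel. Building the major-seventh chord from the parallel major on E: E–G#–B–D#.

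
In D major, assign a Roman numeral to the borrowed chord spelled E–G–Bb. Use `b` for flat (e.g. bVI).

The root E is the diatonic 2nd degree of D major; the borrowing shows in the chord quality. The diatonic chord on degree 2 would be Em (ii), but E–G–Bb is the diminished chord from D minor. As a borrowed chord it is labeled ii°.

ii°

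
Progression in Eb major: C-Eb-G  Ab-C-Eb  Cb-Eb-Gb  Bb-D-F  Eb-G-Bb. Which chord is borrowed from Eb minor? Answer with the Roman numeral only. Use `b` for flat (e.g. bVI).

bVI

Eb major has the diatonic set Eb, Fm, Gm, Ab, Bb, Cm, Ddim. C–Eb–G = Cm, Ab–C–Eb = Ab, Bb–D–F = Bb and Eb–G–Bb = Eb all belong to that set. Cb–Eb–Gb doesn't fit — on degree 6 Eb major would have Cm (vi). Cb is the degree-6 chord of Eb minor, so it is the borrowed bVI.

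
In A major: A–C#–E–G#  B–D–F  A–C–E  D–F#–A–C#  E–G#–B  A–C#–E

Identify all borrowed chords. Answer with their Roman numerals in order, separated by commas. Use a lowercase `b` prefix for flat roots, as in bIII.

ii°, i

The diatonic triads in A major are A, Bm, C#m, D, E, F#m, G#dim. A–C#–E–G# = Amaj7, D–F#–A–C# = Dmaj7, E–G#–B = E and A–C#–E = A all belong to that set. B–D–F is not: scale degree 2 in A major carries Bm (ii). In A minor the chord on that degree is Bdim, so here it functions as ii°, borrowed from the parallel minor. A–C–E doesn't fit — on degree 1 A major would have A (I). Am is the degree-1 chord of A minor, so it is the borrowed i.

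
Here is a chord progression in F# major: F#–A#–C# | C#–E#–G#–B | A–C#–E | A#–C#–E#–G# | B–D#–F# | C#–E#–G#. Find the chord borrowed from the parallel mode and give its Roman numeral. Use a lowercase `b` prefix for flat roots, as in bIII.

F# major has the diatonic set F#, G#m, A#m, B, C#, D#m, E#dim. F#–A#–C# = F#, C#–E#–G#–B = C#7, A#–C#–E#–G# = A#m7, B–D#–F# = B and C#–E#–G# = C# all belong to that set. A–C#–E doesn't fit — on degree 3 F# major would have A#m (iii). A is the degree-3 chord of F# minor, so it is the borrowed bIII.

bIII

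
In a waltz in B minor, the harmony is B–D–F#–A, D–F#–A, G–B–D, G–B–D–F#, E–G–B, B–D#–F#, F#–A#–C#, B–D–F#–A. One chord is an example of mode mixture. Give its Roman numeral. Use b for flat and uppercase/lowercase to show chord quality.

The diatonic triads in B minor (with V from harmonic minor) are Bm, C#dim, D, Em, F#, G, A. B–D–F#–A = Bm7, D–F#–A = D, G–B–D = G, G–B–D–F# = Gmaj7, E–G–B = Em and F#–A#–C# = F# all belong to that set. But B–D#–F# is foreign: the diatonic i on degree 1 is Bm, whereas B comes from B major. It is labeled I.

I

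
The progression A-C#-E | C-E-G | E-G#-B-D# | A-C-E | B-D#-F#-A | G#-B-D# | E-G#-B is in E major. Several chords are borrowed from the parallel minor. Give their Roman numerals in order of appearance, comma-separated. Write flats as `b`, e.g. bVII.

The diatonic triads in E major are E, F#m, G#m, A, B, C#m, D#dim. Of the given chords, A–C#–E = A, E–G#–B–D# = Emaj7, B–D#–F#–A = B7, G#–B–D# = G#m and E–G#–B = E are diatonic. C–E–G is not: scale degree 6 in E major carries C#m (vi). In E minor the chord on that degree is C, so here it functions as bVI, borrowed from the parallel minor. A–C–E is not: scale degree 4 in E major carries A (IV). In E minor the chord on that degree is Am, so here it functions as iv, borrowed from the parallel minor.

bVI, iv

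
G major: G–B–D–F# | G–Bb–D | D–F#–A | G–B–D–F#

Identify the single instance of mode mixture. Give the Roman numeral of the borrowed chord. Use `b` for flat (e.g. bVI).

G major has the diatonic set G, Am, Bm, C, D, Em, F#dim. G–B–D–F# = Gmaj7 and D–F#–A = D both belong to that set. But G–Bb–D is foreign: the diatonic I on degree 1 is G, whereas Gm comes from G minor. It is labeled i.

i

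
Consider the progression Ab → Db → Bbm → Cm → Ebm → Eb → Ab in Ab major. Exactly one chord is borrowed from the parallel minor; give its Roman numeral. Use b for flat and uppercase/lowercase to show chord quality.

Ab major has the diatonic set Ab, Bbm, Cm, Db, Eb, Fm, Gdim. Of the given chords, Ab, Db, Bbm, Cm and Eb are diatonic. But Ebm (Eb–Gb–Bb) is foreign: the diatonic V on degree 5 is Eb, whereas Ebm comes from Ab minor. It is labeled v.

v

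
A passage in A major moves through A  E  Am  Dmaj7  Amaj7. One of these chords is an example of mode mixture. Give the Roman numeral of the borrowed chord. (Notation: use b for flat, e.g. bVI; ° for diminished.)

i

A major has the diatonic set A, Bm, C#m, D, E, F#m, G#dim. A, E, Dmaj7 and Amaj7 all belong to that set. But Am (A–C–E) is foreign: the diatonic I on degree 1 is A, whereas Am comes from A minor. It is labeled i.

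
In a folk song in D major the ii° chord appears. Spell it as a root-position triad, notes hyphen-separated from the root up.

E-G-Bb

The root, E, is scale degree 2 — the same note in D major and D minor; only the chord quality changes. Building the diminished chord from the parallel minor on E: E–G–Bb.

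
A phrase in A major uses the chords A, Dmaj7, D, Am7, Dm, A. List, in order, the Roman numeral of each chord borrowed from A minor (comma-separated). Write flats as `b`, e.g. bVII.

i7, iv

In A major the diatonic chords are A, Bm, C#m, D, E, F#m, G#dim. A, Dmaj7 and D all belong to that set. Am7 (A–C–E–G) is not: scale degree 1 in A major carries A (I). In A minor the chord on that degree is Am7, so here it functions as i7, borrowed from the parallel minor. But Dm (D–F–A) is foreign: the diatonic IV on degree 4 is D, whereas Dm comes from A minor. It is labeled iv.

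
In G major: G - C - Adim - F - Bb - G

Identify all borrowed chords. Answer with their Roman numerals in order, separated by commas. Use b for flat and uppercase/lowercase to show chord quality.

ii°, bVII, bIII

In G major the diatonic chords are G, Am, Bm, C, D, Em, F#dim. G and C are both diatonic. Adim (A–C–Eb) doesn't fit — on degree 2 G major would have Am (ii). Adim is the degree-2 chord of G minor, so it is the borrowed ii°. F (F–A–C) doesn't fit — on degree 7 G major would have F#dim (vii°). F is the degree-7 chord of G minor, so it is the borrowed bVII. But Bb (Bb–D–F) is foreign: the diatonic iii on degree 3 is Bm, whereas Bb comes from G minor. It is labeled bIII.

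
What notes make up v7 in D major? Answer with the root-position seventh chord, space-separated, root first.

The root, A, is scale degree 5 — the same note in D major and D minor; only the chord quality changes. In D minor the chord on A is A–C–E–G.

A C E G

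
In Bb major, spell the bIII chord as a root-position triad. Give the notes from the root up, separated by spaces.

bIII is built on the lowered scale degree 3. In Bb major degree 3 is D; lowered it becomes Db. Building the major chord from the parallel minor on Db: Db–F–Ab.

Db F Ab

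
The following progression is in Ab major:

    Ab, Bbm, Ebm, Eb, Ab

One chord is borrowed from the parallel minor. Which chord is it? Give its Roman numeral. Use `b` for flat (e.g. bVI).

The diatonic triads in Ab major are Ab, Bbm, Cm, Db, Eb, Fm, Gdim. Of the given chords, Ab, Bbm and Eb are diatonic. Ebm (Eb–Gb–Bb) doesn't fit — on degree 5 Ab major would have Eb (V). Ebm is the degree-5 chord of Ab minor, so it is the borrowed v.

v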